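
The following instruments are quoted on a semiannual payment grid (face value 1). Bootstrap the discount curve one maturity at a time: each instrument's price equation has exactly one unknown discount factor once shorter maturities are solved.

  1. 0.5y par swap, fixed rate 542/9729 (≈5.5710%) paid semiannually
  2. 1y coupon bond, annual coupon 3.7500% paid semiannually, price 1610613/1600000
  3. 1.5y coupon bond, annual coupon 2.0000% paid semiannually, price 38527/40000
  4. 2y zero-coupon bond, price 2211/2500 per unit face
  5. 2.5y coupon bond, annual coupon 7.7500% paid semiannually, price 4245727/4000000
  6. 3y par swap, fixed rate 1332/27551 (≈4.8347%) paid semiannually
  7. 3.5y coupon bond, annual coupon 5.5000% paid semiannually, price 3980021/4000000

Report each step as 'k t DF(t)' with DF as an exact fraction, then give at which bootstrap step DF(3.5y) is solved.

1 1/2 9729/10000
2 1 4851/5000
3 3/2 584/625
4 2 2211/2500
5 5/2 1763/2000
6 3 2167/2500
7 7/2 8209/10000
DF(3.5y) is solved at step 7

step 1 [0.5y] swap r/2=271/9729: DF=(1 − 271/9729·(0))/(1+271/9729) = 9729/10000 ≈ 0.972900
step 2 [1y] bond c/2=3/160: DF=(1610613/1600000 − 3/160·(0.972900))/(1+3/160) = 4851/5000 ≈ 0.970200
step 3 [1.5y] bond c/2=1/100: DF=(38527/40000 − 1/100·(0.972900+0.970200))/(1+1/100) = 584/625 ≈ 0.934400
step 4 [2y] zero: DF = P = 2211/2500 ≈ 0.884400
step 5 [2.5y] bond c/2=31/800: DF=(4245727/4000000 − 31/800·(0.972900+0.970200+0.934400+0.884400))/(1+31/800) = 1763/2000 ≈ 0.881500
step 6 [3y] swap r/2=666/27551: DF=(1 − 666/27551·(0.972900+0.970200+0.934400+0.884400+0.881500))/(1+666/27551) = 2167/2500 ≈ 0.866800
step 7 [3.5y] bond c/2=11/400: DF=(3980021/4000000 − 11/400·(0.972900+0.970200+0.934400+0.884400+0.881500+0.866800))/(1+11/400) = 8209/10000 ≈ 0.820900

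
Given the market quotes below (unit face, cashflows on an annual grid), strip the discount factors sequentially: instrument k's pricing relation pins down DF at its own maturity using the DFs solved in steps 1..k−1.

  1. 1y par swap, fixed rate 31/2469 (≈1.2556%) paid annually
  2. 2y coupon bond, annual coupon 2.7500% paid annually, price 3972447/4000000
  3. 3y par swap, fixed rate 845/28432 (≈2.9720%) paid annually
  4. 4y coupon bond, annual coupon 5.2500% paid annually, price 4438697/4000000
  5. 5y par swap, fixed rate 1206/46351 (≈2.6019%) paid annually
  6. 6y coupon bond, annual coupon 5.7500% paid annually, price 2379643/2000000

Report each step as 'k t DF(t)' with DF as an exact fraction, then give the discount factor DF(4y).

step 1 [1y] swap r/1=31/2469: DF=(1 − 31/2469·(0))/(1+31/2469) = 2469/2500 ≈ 0.987600
step 2 [2y] bond c/1=11/400: DF=(3972447/4000000 − 11/400·(0.987600))/(1+11/400) = 9401/10000 ≈ 0.940100
step 3 [3y] swap r/1=845/28432: DF=(1 − 845/28432·(0.987600+0.940100))/(1+845/28432) = 1831/2000 ≈ 0.915500
step 4 [4y] bond c/1=21/400: DF=(4438697/4000000 − 21/400·(0.987600+0.940100+0.915500))/(1+21/400) = 73/80 ≈ 0.912500
step 5 [5y] swap r/1=1206/46351: DF=(1 − 1206/46351·(0.987600+0.940100+0.915500+0.912500))/(1+1206/46351) = 4397/5000 ≈ 0.879400
step 6 [6y] bond c/1=23/400: DF=(2379643/2000000 − 23/400·(0.987600+0.940100+0.915500+0.912500+0.879400))/(1+23/400) = 8731/10000 ≈ 0.873100

1 1 2469/2500
2 2 9401/10000
3 3 1831/2000
4 4 73/80
5 5 4397/5000
6 6 8731/10000
DF(4y) = 73/80 ≈ 0.912500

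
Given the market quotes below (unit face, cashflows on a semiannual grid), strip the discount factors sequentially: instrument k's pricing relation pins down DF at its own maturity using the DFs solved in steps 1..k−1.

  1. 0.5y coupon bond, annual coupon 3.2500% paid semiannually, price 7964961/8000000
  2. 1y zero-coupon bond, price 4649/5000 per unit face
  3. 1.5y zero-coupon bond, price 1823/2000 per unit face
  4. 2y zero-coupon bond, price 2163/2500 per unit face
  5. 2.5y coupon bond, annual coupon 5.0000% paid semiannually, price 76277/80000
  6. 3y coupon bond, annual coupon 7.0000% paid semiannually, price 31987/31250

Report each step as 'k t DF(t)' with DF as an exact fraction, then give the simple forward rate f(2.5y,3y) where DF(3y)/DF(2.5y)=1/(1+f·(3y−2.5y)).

step 1 [0.5y] bond c/2=13/800: DF=(7964961/8000000 − 13/800·(0))/(1+13/800) = 9797/10000 ≈ 0.979700
step 2 [1y] zero: DF = P = 4649/5000 ≈ 0.929800
step 3 [1.5y] zero: DF = P = 1823/2000 ≈ 0.911500
step 4 [2y] zero: DF = P = 2163/2500 ≈ 0.865200
step 5 [2.5y] bond c/2=1/40: DF=(76277/80000 − 1/40·(0.979700+0.929800+0.911500+0.865200))/(1+1/40) = 8403/10000 ≈ 0.840300
step 6 [3y] bond c/2=7/200: DF=(31987/31250 − 7/200·(0.979700+0.929800+0.911500+0.865200+0.840300))/(1+7/200) = 8359/10000 ≈ 0.835900

1 1/2 9797/10000
2 1 4649/5000
3 3/2 1823/2000
4 2 2163/2500
5 5/2 8403/10000
6 3 8359/10000
f(2.5y,3y) = ((8403/10000)/(8359/10000) − 1)/(1/2) = 88/8359 ≈ 1.0528%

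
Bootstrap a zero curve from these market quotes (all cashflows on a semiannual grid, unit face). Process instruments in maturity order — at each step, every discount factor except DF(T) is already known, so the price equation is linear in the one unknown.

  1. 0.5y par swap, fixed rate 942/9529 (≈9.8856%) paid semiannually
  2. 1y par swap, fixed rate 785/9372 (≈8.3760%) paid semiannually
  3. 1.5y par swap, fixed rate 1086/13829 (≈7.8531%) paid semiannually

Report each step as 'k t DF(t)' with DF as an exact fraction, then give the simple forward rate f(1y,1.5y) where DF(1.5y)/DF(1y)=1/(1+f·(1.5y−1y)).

step 1 [0.5y] swap r/2=471/9529: DF=(1 − 471/9529·(0))/(1+471/9529) = 9529/10000 ≈ 0.952900
step 2 [1y] swap r/2=785/18744: DF=(1 − 785/18744·(0.952900))/(1+785/18744) = 1843/2000 ≈ 0.921500
step 3 [1.5y] swap r/2=543/13829: DF=(1 − 543/13829·(0.952900+0.921500))/(1+543/13829) = 4457/5000 ≈ 0.891400

1 1/2 9529/10000
2 1 1843/2000
3 3/2 4457/5000
f(1y,1.5y) = ((1843/2000)/(4457/5000) − 1)/(1/2) = 301/4457 ≈ 6.7534%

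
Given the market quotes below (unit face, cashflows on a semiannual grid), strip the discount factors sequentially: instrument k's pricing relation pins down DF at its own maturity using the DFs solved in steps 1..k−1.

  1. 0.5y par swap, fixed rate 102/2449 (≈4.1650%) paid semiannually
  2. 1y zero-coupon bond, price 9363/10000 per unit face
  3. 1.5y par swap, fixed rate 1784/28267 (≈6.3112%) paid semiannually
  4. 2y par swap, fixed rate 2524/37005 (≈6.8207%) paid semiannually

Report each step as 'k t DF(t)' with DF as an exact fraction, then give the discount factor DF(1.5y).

1 1/2 2449/2500
2 1 9363/10000
3 3/2 2277/2500
4 2 4369/5000
DF(1.5y) = 2277/2500 ≈ 0.910800

step 1 [0.5y] swap r/2=51/2449: DF=(1 − 51/2449·(0))/(1+51/2449) = 2449/2500 ≈ 0.979600
step 2 [1y] zero: DF = P = 9363/10000 ≈ 0.936300
step 3 [1.5y] swap r/2=892/28267: DF=(1 − 892/28267·(0.979600+0.936300))/(1+892/28267) = 2277/2500 ≈ 0.910800
step 4 [2y] swap r/2=1262/37005: DF=(1 − 1262/37005·(0.979600+0.936300+0.910800))/(1+1262/37005) = 4369/5000 ≈ 0.873800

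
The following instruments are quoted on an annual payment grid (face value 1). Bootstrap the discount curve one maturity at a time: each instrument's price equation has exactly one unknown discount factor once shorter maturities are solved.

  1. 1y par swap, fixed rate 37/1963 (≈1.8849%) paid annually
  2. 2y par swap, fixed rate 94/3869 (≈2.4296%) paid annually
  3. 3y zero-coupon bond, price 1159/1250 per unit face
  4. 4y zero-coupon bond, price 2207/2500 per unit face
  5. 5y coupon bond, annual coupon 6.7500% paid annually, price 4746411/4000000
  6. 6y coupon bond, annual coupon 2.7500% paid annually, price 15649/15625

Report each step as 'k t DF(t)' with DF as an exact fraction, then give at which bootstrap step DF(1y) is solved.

step 1 [1y] swap r/1=37/1963: DF=(1 − 37/1963·(0))/(1+37/1963) = 1963/2000 ≈ 0.981500
step 2 [2y] swap r/1=94/3869: DF=(1 − 94/3869·(0.981500))/(1+94/3869) = 953/1000 ≈ 0.953000
step 3 [3y] zero: DF = P = 1159/1250 ≈ 0.927200
step 4 [4y] zero: DF = P = 2207/2500 ≈ 0.882800
step 5 [5y] bond c/1=27/400: DF=(4746411/4000000 − 27/400·(0.981500+0.953000+0.927200+0.882800))/(1+27/400) = 2187/2500 ≈ 0.874800
step 6 [6y] bond c/1=11/400: DF=(15649/15625 − 11/400·(0.981500+0.953000+0.927200+0.882800+0.874800))/(1+11/400) = 8511/10000 ≈ 0.851100

1 1 1963/2000
2 2 953/1000
3 3 1159/1250
4 4 2207/2500
5 5 2187/2500
6 6 8511/10000
DF(1y) is solved at step 1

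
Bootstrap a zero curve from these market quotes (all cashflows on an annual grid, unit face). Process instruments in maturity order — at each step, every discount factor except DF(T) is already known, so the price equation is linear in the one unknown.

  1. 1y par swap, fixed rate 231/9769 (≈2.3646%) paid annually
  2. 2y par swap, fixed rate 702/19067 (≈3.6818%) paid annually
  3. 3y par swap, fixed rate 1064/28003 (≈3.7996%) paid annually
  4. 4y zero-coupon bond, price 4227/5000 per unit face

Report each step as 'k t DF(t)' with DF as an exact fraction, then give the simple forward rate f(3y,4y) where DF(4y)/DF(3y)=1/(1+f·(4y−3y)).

step 1 [1y] swap r/1=231/9769: DF=(1 − 231/9769·(0))/(1+231/9769) = 9769/10000 ≈ 0.976900
step 2 [2y] swap r/1=702/19067: DF=(1 − 702/19067·(0.976900))/(1+702/19067) = 4649/5000 ≈ 0.929800
step 3 [3y] swap r/1=1064/28003: DF=(1 − 1064/28003·(0.976900+0.929800))/(1+1064/28003) = 1117/1250 ≈ 0.893600
step 4 [4y] zero: DF = P = 4227/5000 ≈ 0.845400

1 1 9769/10000
2 2 4649/5000
3 3 1117/1250
4 4 4227/5000
f(3y,4y) = ((1117/1250)/(4227/5000) − 1)/(1) = 241/4227 ≈ 5.7014%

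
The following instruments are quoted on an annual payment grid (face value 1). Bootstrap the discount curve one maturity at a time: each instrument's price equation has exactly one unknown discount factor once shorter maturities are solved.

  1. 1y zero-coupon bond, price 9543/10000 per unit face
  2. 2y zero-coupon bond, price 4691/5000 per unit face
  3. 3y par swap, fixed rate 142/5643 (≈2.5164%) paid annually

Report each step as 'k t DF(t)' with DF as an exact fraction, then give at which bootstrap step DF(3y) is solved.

step 1 [1y] zero: DF = P = 9543/10000 ≈ 0.954300
step 2 [2y] zero: DF = P = 4691/5000 ≈ 0.938200
step 3 [3y] swap r/1=142/5643: DF=(1 − 142/5643·(0.954300+0.938200))/(1+142/5643) = 929/1000 ≈ 0.929000

1 1 9543/10000
2 2 4691/5000
3 3 929/1000
DF(3y) is solved at step 3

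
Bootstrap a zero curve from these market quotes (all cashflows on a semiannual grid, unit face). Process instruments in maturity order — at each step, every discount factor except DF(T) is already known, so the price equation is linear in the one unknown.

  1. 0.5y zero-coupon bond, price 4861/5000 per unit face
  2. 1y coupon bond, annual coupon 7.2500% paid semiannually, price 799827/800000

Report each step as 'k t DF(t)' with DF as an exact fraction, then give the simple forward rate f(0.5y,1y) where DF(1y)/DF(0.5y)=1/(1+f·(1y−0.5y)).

1 1/2 4861/5000
2 1 2327/2500
f(0.5y,1y) = ((4861/5000)/(2327/2500) − 1)/(1/2) = 207/2327 ≈ 8.8956%

step 1 [0.5y] zero: DF = P = 4861/5000 ≈ 0.972200
step 2 [1y] bond c/2=29/800: DF=(799827/800000 − 29/800·(0.972200))/(1+29/800) = 2327/2500 ≈ 0.930800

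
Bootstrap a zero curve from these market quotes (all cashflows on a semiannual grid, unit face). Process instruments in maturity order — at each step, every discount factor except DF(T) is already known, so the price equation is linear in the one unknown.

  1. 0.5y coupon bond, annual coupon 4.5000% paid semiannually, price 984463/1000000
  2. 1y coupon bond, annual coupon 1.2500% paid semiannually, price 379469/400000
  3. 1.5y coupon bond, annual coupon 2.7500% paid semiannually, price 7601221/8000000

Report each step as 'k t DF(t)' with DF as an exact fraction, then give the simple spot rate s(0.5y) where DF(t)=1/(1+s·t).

1 1/2 2407/2500
2 1 1171/1250
3 3/2 1823/2000
s(0.5y) = (1/(2407/2500) − 1)/(1/2) = 186/2407 ≈ 7.7275%

step 1 [0.5y] bond c/2=9/400: DF=(984463/1000000 − 9/400·(0))/(1+9/400) = 2407/2500 ≈ 0.962800
step 2 [1y] bond c/2=1/160: DF=(379469/400000 − 1/160·(0.962800))/(1+1/160) = 1171/1250 ≈ 0.936800
step 3 [1.5y] bond c/2=11/800: DF=(7601221/8000000 − 11/800·(0.962800+0.936800))/(1+11/800) = 1823/2000 ≈ 0.911500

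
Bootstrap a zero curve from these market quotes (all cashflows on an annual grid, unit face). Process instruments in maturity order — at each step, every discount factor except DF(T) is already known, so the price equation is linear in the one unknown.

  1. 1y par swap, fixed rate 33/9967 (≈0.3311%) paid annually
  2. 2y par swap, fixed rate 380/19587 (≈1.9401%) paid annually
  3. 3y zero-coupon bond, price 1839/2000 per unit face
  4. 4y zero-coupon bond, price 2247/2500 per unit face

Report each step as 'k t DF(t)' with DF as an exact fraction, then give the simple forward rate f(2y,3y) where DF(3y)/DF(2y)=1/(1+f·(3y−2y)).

1 1 9967/10000
2 2 481/500
3 3 1839/2000
4 4 2247/2500
f(2y,3y) = ((481/500)/(1839/2000) − 1)/(1) = 85/1839 ≈ 4.6221%

step 1 [1y] swap r/1=33/9967: DF=(1 − 33/9967·(0))/(1+33/9967) = 9967/10000 ≈ 0.996700
step 2 [2y] swap r/1=380/19587: DF=(1 − 380/19587·(0.996700))/(1+380/19587) = 481/500 ≈ 0.962000
step 3 [3y] zero: DF = P = 1839/2000 ≈ 0.919500
step 4 [4y] zero: DF = P = 2247/2500 ≈ 0.898800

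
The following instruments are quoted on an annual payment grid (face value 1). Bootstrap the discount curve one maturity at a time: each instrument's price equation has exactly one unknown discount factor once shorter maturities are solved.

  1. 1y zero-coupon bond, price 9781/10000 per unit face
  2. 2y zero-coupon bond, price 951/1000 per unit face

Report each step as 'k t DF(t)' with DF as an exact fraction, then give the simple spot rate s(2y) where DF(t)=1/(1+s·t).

step 1 [1y] zero: DF = P = 9781/10000 ≈ 0.978100
step 2 [2y] zero: DF = P = 951/1000 ≈ 0.951000

1 1 9781/10000
2 2 951/1000
s(2y) = (1/(951/1000) − 1)/(2) = 49/1902 ≈ 2.5762%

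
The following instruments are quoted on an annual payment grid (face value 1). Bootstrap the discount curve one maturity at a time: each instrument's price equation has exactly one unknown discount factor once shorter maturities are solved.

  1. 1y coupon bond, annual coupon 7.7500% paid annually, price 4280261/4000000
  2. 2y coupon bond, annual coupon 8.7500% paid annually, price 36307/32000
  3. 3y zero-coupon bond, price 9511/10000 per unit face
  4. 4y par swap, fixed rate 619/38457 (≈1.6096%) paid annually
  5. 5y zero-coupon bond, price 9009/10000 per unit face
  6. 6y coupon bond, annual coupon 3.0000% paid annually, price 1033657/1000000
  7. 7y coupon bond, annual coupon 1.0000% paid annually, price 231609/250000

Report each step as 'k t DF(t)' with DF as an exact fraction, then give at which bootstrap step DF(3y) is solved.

step 1 [1y] bond c/1=31/400: DF=(4280261/4000000 − 31/400·(0))/(1+31/400) = 9931/10000 ≈ 0.993100
step 2 [2y] bond c/1=7/80: DF=(36307/32000 − 7/80·(0.993100))/(1+7/80) = 4817/5000 ≈ 0.963400
step 3 [3y] zero: DF = P = 9511/10000 ≈ 0.951100
step 4 [4y] swap r/1=619/38457: DF=(1 − 619/38457·(0.993100+0.963400+0.951100))/(1+619/38457) = 9381/10000 ≈ 0.938100
step 5 [5y] zero: DF = P = 9009/10000 ≈ 0.900900
step 6 [6y] bond c/1=3/100: DF=(1033657/1000000 − 3/100·(0.993100+0.963400+0.951100+0.938100+0.900900))/(1+3/100) = 8653/10000 ≈ 0.865300
step 7 [7y] bond c/1=1/100: DF=(231609/250000 − 1/100·(0.993100+0.963400+0.951100+0.938100+0.900900+0.865300))/(1+1/100) = 8617/10000 ≈ 0.861700

1 1 9931/10000
2 2 4817/5000
3 3 9511/10000
4 4 9381/10000
5 5 9009/10000
6 6 8653/10000
7 7 8617/10000
DF(3y) is solved at step 3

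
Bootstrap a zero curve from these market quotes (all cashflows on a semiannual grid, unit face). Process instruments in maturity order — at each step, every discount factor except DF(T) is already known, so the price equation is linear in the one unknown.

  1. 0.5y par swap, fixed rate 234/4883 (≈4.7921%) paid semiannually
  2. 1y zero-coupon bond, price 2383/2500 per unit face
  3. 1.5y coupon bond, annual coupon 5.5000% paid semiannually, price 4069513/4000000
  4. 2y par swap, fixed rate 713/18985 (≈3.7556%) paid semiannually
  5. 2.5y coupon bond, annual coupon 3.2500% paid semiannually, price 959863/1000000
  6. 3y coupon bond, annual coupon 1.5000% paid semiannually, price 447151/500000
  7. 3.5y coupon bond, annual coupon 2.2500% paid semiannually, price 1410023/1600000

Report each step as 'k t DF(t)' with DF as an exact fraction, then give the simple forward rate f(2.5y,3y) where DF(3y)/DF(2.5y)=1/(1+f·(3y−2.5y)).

step 1 [0.5y] swap r/2=117/4883: DF=(1 − 117/4883·(0))/(1+117/4883) = 4883/5000 ≈ 0.976600
step 2 [1y] zero: DF = P = 2383/2500 ≈ 0.953200
step 3 [1.5y] bond c/2=11/400: DF=(4069513/4000000 − 11/400·(0.976600+0.953200))/(1+11/400) = 1877/2000 ≈ 0.938500
step 4 [2y] swap r/2=713/37970: DF=(1 − 713/37970·(0.976600+0.953200+0.938500))/(1+713/37970) = 9287/10000 ≈ 0.928700
step 5 [2.5y] bond c/2=13/800: DF=(959863/1000000 − 13/800·(0.976600+0.953200+0.938500+0.928700))/(1+13/800) = 4419/5000 ≈ 0.883800
step 6 [3y] bond c/2=3/400: DF=(447151/500000 − 3/400·(0.976600+0.953200+0.938500+0.928700+0.883800))/(1+3/400) = 533/625 ≈ 0.852800
step 7 [3.5y] bond c/2=9/800: DF=(1410023/1600000 − 9/800·(0.976600+0.953200+0.938500+0.928700+0.883800+0.852800))/(1+9/800) = 8099/10000 ≈ 0.809900

1 1/2 4883/5000
2 1 2383/2500
3 3/2 1877/2000
4 2 9287/10000
5 5/2 4419/5000
6 3 533/625
7 7/2 8099/10000
f(2.5y,3y) = ((4419/5000)/(533/625) − 1)/(1/2) = 155/2132 ≈ 7.2702%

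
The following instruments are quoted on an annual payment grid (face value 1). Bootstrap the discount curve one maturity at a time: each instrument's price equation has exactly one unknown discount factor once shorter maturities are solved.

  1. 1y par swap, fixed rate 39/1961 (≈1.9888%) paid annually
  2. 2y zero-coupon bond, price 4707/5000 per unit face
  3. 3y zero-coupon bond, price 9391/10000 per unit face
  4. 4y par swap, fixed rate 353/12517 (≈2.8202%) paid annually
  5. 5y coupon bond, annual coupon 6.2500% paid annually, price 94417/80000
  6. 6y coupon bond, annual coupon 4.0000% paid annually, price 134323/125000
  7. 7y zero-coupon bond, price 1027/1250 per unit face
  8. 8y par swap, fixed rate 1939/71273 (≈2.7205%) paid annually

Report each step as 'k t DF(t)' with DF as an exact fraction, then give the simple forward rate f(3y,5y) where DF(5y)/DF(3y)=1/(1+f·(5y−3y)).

1 1 1961/2000
2 2 4707/5000
3 3 9391/10000
4 4 8941/10000
5 5 8899/10000
6 6 4273/5000
7 7 1027/1250
8 8 8061/10000
f(3y,5y) = ((9391/10000)/(8899/10000) − 1)/(2) = 246/8899 ≈ 2.7644%

step 1 [1y] swap r/1=39/1961: DF=(1 − 39/1961·(0))/(1+39/1961) = 1961/2000 ≈ 0.980500
step 2 [2y] zero: DF = P = 4707/5000 ≈ 0.941400
step 3 [3y] zero: DF = P = 9391/10000 ≈ 0.939100
step 4 [4y] swap r/1=353/12517: DF=(1 − 353/12517·(0.980500+0.941400+0.939100))/(1+353/12517) = 8941/10000 ≈ 0.894100
step 5 [5y] bond c/1=1/16: DF=(94417/80000 − 1/16·(0.980500+0.941400+0.939100+0.894100))/(1+1/16) = 8899/10000 ≈ 0.889900
step 6 [6y] bond c/1=1/25: DF=(134323/125000 − 1/25·(0.980500+0.941400+0.939100+0.894100+0.889900))/(1+1/25) = 4273/5000 ≈ 0.854600
step 7 [7y] zero: DF = P = 1027/1250 ≈ 0.821600
step 8 [8y] swap r/1=1939/71273: DF=(1 − 1939/71273·(0.980500+0.941400+0.939100+0.894100+0.889900+0.854600+0.821600))/(1+1939/71273) = 8061/10000 ≈ 0.806100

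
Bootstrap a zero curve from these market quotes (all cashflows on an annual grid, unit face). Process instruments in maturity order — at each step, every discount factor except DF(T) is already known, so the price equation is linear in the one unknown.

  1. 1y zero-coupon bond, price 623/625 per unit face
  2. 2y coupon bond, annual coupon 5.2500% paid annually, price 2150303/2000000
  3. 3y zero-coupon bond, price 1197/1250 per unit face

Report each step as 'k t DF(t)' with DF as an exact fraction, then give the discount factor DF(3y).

1 1 623/625
2 2 4859/5000
3 3 1197/1250
DF(3y) = 1197/1250 ≈ 0.957600

step 1 [1y] zero: DF = P = 623/625 ≈ 0.996800
step 2 [2y] bond c/1=21/400: DF=(2150303/2000000 − 21/400·(0.996800))/(1+21/400) = 4859/5000 ≈ 0.971800
step 3 [3y] zero: DF = P = 1197/1250 ≈ 0.957600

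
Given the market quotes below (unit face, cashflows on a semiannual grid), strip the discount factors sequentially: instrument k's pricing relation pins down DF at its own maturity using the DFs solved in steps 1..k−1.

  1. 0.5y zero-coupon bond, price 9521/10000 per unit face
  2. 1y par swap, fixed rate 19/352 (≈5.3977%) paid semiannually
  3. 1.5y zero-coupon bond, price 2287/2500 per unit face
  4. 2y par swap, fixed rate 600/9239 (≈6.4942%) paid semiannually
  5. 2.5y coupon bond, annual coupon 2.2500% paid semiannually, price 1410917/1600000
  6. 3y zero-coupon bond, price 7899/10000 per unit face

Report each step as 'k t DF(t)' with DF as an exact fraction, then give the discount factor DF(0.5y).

step 1 [0.5y] zero: DF = P = 9521/10000 ≈ 0.952100
step 2 [1y] swap r/2=19/704: DF=(1 − 19/704·(0.952100))/(1+19/704) = 9487/10000 ≈ 0.948700
step 3 [1.5y] zero: DF = P = 2287/2500 ≈ 0.914800
step 4 [2y] swap r/2=300/9239: DF=(1 − 300/9239·(0.952100+0.948700+0.914800))/(1+300/9239) = 22/25 ≈ 0.880000
step 5 [2.5y] bond c/2=9/800: DF=(1410917/1600000 − 9/800·(0.952100+0.948700+0.914800+0.880000))/(1+9/800) = 8309/10000 ≈ 0.830900
step 6 [3y] zero: DF = P = 7899/10000 ≈ 0.789900

1 1/2 9521/10000
2 1 9487/10000
3 3/2 2287/2500
4 2 22/25
5 5/2 8309/10000
6 3 7899/10000
DF(0.5y) = 9521/10000 ≈ 0.952100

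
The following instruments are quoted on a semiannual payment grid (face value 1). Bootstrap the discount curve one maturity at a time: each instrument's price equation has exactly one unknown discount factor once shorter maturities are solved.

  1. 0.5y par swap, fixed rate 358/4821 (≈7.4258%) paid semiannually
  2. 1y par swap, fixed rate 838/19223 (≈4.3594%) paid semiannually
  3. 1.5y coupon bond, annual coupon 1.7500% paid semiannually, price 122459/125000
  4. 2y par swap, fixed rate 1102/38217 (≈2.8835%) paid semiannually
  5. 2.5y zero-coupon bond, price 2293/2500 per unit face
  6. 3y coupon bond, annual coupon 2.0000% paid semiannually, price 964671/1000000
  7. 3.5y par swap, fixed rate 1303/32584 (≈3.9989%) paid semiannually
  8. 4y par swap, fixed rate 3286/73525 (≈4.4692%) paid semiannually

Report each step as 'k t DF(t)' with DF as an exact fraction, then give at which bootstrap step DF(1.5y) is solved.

1 1/2 4821/5000
2 1 9581/10000
3 3/2 1909/2000
4 2 9449/10000
5 5/2 2293/2500
6 3 4541/5000
7 7/2 8697/10000
8 4 8357/10000
DF(1.5y) is solved at step 3

step 1 [0.5y] swap r/2=179/4821: DF=(1 − 179/4821·(0))/(1+179/4821) = 4821/5000 ≈ 0.964200
step 2 [1y] swap r/2=419/19223: DF=(1 − 419/19223·(0.964200))/(1+419/19223) = 9581/10000 ≈ 0.958100
step 3 [1.5y] bond c/2=7/800: DF=(122459/125000 − 7/800·(0.964200+0.958100))/(1+7/800) = 1909/2000 ≈ 0.954500
step 4 [2y] swap r/2=551/38217: DF=(1 − 551/38217·(0.964200+0.958100+0.954500))/(1+551/38217) = 9449/10000 ≈ 0.944900
step 5 [2.5y] zero: DF = P = 2293/2500 ≈ 0.917200
step 6 [3y] bond c/2=1/100: DF=(964671/1000000 − 1/100·(0.964200+0.958100+0.954500+0.944900+0.917200))/(1+1/100) = 4541/5000 ≈ 0.908200
step 7 [3.5y] swap r/2=1303/65168: DF=(1 − 1303/65168·(0.964200+0.958100+0.954500+0.944900+0.917200+0.908200))/(1+1303/65168) = 8697/10000 ≈ 0.869700
step 8 [4y] swap r/2=1643/73525: DF=(1 − 1643/73525·(0.964200+0.958100+0.954500+0.944900+0.917200+0.908200+0.869700))/(1+1643/73525) = 8357/10000 ≈ 0.835700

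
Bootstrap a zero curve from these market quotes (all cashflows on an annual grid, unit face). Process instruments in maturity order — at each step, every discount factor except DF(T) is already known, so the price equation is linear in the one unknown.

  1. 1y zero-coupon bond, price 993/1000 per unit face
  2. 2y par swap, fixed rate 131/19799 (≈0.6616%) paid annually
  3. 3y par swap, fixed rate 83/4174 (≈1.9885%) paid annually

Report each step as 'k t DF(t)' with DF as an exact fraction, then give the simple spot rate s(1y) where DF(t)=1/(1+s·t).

1 1 993/1000
2 2 9869/10000
3 3 9419/10000
s(1y) = (1/(993/1000) − 1)/(1) = 7/993 ≈ 0.7049%

step 1 [1y] zero: DF = P = 993/1000 ≈ 0.993000
step 2 [2y] swap r/1=131/19799: DF=(1 − 131/19799·(0.993000))/(1+131/19799) = 9869/10000 ≈ 0.986900
step 3 [3y] swap r/1=83/4174: DF=(1 − 83/4174·(0.993000+0.986900))/(1+83/4174) = 9419/10000 ≈ 0.941900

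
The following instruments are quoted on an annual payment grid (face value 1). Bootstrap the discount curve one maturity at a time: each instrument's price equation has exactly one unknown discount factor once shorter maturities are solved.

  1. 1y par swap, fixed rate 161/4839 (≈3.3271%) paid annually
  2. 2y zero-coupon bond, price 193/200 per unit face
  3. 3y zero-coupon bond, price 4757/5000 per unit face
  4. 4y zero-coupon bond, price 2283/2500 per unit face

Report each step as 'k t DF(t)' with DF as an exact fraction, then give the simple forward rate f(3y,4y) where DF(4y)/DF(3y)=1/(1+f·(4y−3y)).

1 1 4839/5000
2 2 193/200
3 3 4757/5000
4 4 2283/2500
f(3y,4y) = ((4757/5000)/(2283/2500) − 1)/(1) = 191/4566 ≈ 4.1831%

step 1 [1y] swap r/1=161/4839: DF=(1 − 161/4839·(0))/(1+161/4839) = 4839/5000 ≈ 0.967800
step 2 [2y] zero: DF = P = 193/200 ≈ 0.965000
step 3 [3y] zero: DF = P = 4757/5000 ≈ 0.951400
step 4 [4y] zero: DF = P = 2283/2500 ≈ 0.913200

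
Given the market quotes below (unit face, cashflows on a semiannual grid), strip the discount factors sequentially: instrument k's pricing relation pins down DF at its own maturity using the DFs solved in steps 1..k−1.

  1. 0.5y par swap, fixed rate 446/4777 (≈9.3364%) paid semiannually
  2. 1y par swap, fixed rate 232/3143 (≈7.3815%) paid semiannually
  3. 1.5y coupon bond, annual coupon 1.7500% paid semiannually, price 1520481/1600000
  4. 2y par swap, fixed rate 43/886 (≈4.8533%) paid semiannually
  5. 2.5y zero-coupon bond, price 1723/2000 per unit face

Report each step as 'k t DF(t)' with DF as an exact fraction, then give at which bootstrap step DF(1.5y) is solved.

step 1 [0.5y] swap r/2=223/4777: DF=(1 − 223/4777·(0))/(1+223/4777) = 4777/5000 ≈ 0.955400
step 2 [1y] swap r/2=116/3143: DF=(1 − 116/3143·(0.955400))/(1+116/3143) = 1163/1250 ≈ 0.930400
step 3 [1.5y] bond c/2=7/800: DF=(1520481/1600000 − 7/800·(0.955400+0.930400))/(1+7/800) = 9257/10000 ≈ 0.925700
step 4 [2y] swap r/2=43/1772: DF=(1 − 43/1772·(0.955400+0.930400+0.925700))/(1+43/1772) = 9097/10000 ≈ 0.909700
step 5 [2.5y] zero: DF = P = 1723/2000 ≈ 0.861500

1 1/2 4777/5000
2 1 1163/1250
3 3/2 9257/10000
4 2 9097/10000
5 5/2 1723/2000
DF(1.5y) is solved at step 3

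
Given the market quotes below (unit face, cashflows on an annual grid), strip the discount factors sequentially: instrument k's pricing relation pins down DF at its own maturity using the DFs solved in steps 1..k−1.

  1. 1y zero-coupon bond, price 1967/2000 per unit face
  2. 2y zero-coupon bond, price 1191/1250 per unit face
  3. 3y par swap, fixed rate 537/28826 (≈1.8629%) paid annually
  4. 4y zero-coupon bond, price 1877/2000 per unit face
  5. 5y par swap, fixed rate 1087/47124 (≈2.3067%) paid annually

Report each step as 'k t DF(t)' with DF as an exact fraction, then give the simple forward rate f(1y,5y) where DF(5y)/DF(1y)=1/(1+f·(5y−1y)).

1 1 1967/2000
2 2 1191/1250
3 3 9463/10000
4 4 1877/2000
5 5 8913/10000
f(1y,5y) = ((1967/2000)/(8913/10000) − 1)/(4) = 461/17826 ≈ 2.5861%

step 1 [1y] zero: DF = P = 1967/2000 ≈ 0.983500
step 2 [2y] zero: DF = P = 1191/1250 ≈ 0.952800
step 3 [3y] swap r/1=537/28826: DF=(1 − 537/28826·(0.983500+0.952800))/(1+537/28826) = 9463/10000 ≈ 0.946300
step 4 [4y] zero: DF = P = 1877/2000 ≈ 0.938500
step 5 [5y] swap r/1=1087/47124: DF=(1 − 1087/47124·(0.983500+0.952800+0.946300+0.938500))/(1+1087/47124) = 8913/10000 ≈ 0.891300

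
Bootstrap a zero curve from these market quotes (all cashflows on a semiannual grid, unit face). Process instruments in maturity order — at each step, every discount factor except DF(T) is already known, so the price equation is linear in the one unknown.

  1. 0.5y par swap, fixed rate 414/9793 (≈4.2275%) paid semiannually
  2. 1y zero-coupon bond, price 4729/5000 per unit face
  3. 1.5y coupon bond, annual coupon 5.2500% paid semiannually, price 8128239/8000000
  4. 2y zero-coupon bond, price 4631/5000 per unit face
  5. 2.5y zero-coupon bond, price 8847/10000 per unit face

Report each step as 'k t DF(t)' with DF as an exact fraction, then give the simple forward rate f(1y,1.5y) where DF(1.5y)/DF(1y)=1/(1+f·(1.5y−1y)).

1 1/2 9793/10000
2 1 4729/5000
3 3/2 588/625
4 2 4631/5000
5 5/2 8847/10000
f(1y,1.5y) = ((4729/5000)/(588/625) − 1)/(1/2) = 25/2352 ≈ 1.0629%

step 1 [0.5y] swap r/2=207/9793: DF=(1 − 207/9793·(0))/(1+207/9793) = 9793/10000 ≈ 0.979300
step 2 [1y] zero: DF = P = 4729/5000 ≈ 0.945800
step 3 [1.5y] bond c/2=21/800: DF=(8128239/8000000 − 21/800·(0.979300+0.945800))/(1+21/800) = 588/625 ≈ 0.940800
step 4 [2y] zero: DF = P = 4631/5000 ≈ 0.926200
step 5 [2.5y] zero: DF = P = 8847/10000 ≈ 0.884700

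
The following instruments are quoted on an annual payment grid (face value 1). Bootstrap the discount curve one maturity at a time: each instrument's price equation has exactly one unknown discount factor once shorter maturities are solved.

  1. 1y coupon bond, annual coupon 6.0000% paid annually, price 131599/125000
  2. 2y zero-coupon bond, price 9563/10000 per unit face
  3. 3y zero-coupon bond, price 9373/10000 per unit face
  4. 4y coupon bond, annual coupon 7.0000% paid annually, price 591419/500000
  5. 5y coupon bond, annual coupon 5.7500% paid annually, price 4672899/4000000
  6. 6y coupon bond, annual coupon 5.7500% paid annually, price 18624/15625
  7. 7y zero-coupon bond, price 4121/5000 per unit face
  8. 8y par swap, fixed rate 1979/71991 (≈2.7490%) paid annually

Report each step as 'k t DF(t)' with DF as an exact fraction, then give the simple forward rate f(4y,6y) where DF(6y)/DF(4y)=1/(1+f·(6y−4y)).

step 1 [1y] bond c/1=3/50: DF=(131599/125000 − 3/50·(0))/(1+3/50) = 2483/2500 ≈ 0.993200
step 2 [2y] zero: DF = P = 9563/10000 ≈ 0.956300
step 3 [3y] zero: DF = P = 9373/10000 ≈ 0.937300
step 4 [4y] bond c/1=7/100: DF=(591419/500000 − 7/100·(0.993200+0.956300+0.937300))/(1+7/100) = 4583/5000 ≈ 0.916600
step 5 [5y] bond c/1=23/400: DF=(4672899/4000000 − 23/400·(0.993200+0.956300+0.937300+0.916600))/(1+23/400) = 8979/10000 ≈ 0.897900
step 6 [6y] bond c/1=23/400: DF=(18624/15625 − 23/400·(0.993200+0.956300+0.937300+0.916600+0.897900))/(1+23/400) = 1743/2000 ≈ 0.871500
step 7 [7y] zero: DF = P = 4121/5000 ≈ 0.824200
step 8 [8y] swap r/1=1979/71991: DF=(1 − 1979/71991·(0.993200+0.956300+0.937300+0.916600+0.897900+0.871500+0.824200))/(1+1979/71991) = 8021/10000 ≈ 0.802100

1 1 2483/2500
2 2 9563/10000
3 3 9373/10000
4 4 4583/5000
5 5 8979/10000
6 6 1743/2000
7 7 4121/5000
8 8 8021/10000
f(4y,6y) = ((4583/5000)/(1743/2000) − 1)/(2) = 451/17430 ≈ 2.5875%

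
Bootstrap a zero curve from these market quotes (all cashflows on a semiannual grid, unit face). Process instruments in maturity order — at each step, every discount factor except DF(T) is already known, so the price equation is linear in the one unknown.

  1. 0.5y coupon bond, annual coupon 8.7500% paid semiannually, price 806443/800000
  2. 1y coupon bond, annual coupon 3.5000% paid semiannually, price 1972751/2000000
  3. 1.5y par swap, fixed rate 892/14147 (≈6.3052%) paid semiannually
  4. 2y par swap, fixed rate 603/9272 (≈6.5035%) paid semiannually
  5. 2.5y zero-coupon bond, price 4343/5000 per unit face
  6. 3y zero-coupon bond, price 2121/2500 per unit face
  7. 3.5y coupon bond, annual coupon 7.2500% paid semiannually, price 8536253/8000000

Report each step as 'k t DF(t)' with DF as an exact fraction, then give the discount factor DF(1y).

1 1/2 4829/5000
2 1 1191/1250
3 3/2 2277/2500
4 2 4397/5000
5 5/2 4343/5000
6 3 2121/2500
7 7/2 8399/10000
DF(1y) = 1191/1250 ≈ 0.952800

step 1 [0.5y] bond c/2=7/160: DF=(806443/800000 − 7/160·(0))/(1+7/160) = 4829/5000 ≈ 0.965800
step 2 [1y] bond c/2=7/400: DF=(1972751/2000000 − 7/400·(0.965800))/(1+7/400) = 1191/1250 ≈ 0.952800
step 3 [1.5y] swap r/2=446/14147: DF=(1 − 446/14147·(0.965800+0.952800))/(1+446/14147) = 2277/2500 ≈ 0.910800
step 4 [2y] swap r/2=603/18544: DF=(1 − 603/18544·(0.965800+0.952800+0.910800))/(1+603/18544) = 4397/5000 ≈ 0.879400
step 5 [2.5y] zero: DF = P = 4343/5000 ≈ 0.868600
step 6 [3y] zero: DF = P = 2121/2500 ≈ 0.848400
step 7 [3.5y] bond c/2=29/800: DF=(8536253/8000000 − 29/800·(0.965800+0.952800+0.910800+0.879400+0.868600+0.848400))/(1+29/800) = 8399/10000 ≈ 0.839900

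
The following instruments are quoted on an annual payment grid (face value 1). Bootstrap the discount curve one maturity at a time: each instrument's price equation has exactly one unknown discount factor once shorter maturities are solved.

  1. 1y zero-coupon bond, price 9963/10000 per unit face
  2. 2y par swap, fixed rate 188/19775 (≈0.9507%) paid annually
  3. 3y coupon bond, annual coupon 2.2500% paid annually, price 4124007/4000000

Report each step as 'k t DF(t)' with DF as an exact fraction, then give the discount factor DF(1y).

1 1 9963/10000
2 2 2453/2500
3 3 603/625
DF(1y) = 9963/10000 ≈ 0.996300

step 1 [1y] zero: DF = P = 9963/10000 ≈ 0.996300
step 2 [2y] swap r/1=188/19775: DF=(1 − 188/19775·(0.996300))/(1+188/19775) = 2453/2500 ≈ 0.981200
step 3 [3y] bond c/1=9/400: DF=(4124007/4000000 − 9/400·(0.996300+0.981200))/(1+9/400) = 603/625 ≈ 0.964800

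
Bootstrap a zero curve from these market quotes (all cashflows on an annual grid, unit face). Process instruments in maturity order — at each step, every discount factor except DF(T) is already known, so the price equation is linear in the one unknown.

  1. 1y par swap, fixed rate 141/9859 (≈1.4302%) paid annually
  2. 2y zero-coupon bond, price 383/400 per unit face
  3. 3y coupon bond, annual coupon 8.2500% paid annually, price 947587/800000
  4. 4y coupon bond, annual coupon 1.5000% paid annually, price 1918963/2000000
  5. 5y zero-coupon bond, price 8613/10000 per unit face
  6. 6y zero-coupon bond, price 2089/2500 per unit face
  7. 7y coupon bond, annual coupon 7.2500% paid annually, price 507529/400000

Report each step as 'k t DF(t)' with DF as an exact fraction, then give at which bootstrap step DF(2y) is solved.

step 1 [1y] swap r/1=141/9859: DF=(1 − 141/9859·(0))/(1+141/9859) = 9859/10000 ≈ 0.985900
step 2 [2y] zero: DF = P = 383/400 ≈ 0.957500
step 3 [3y] bond c/1=33/400: DF=(947587/800000 − 33/400·(0.985900+0.957500))/(1+33/400) = 9461/10000 ≈ 0.946100
step 4 [4y] bond c/1=3/200: DF=(1918963/2000000 − 3/200·(0.985900+0.957500+0.946100))/(1+3/200) = 4513/5000 ≈ 0.902600
step 5 [5y] zero: DF = P = 8613/10000 ≈ 0.861300
step 6 [6y] zero: DF = P = 2089/2500 ≈ 0.835600
step 7 [7y] bond c/1=29/400: DF=(507529/400000 − 29/400·(0.985900+0.957500+0.946100+0.902600+0.861300+0.835600))/(1+29/400) = 203/250 ≈ 0.812000

1 1 9859/10000
2 2 383/400
3 3 9461/10000
4 4 4513/5000
5 5 8613/10000
6 6 2089/2500
7 7 203/250
DF(2y) is solved at step 2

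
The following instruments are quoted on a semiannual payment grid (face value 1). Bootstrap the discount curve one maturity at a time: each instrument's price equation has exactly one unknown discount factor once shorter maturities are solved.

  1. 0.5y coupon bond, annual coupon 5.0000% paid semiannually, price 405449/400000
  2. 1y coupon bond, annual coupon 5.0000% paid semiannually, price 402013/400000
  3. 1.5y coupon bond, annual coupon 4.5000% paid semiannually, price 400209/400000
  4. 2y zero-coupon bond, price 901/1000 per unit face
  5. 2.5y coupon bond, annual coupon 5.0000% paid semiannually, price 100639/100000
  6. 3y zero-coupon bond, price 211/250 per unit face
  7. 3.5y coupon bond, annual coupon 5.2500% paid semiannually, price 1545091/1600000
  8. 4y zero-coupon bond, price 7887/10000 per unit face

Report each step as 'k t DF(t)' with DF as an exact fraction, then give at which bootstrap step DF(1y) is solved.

1 1/2 9889/10000
2 1 2391/2500
3 3/2 9357/10000
4 2 901/1000
5 5/2 556/625
6 3 211/250
7 7/2 7999/10000
8 4 7887/10000
DF(1y) is solved at step 2

step 1 [0.5y] bond c/2=1/40: DF=(405449/400000 − 1/40·(0))/(1+1/40) = 9889/10000 ≈ 0.988900
step 2 [1y] bond c/2=1/40: DF=(402013/400000 − 1/40·(0.988900))/(1+1/40) = 2391/2500 ≈ 0.956400
step 3 [1.5y] bond c/2=9/400: DF=(400209/400000 − 9/400·(0.988900+0.956400))/(1+9/400) = 9357/10000 ≈ 0.935700
step 4 [2y] zero: DF = P = 901/1000 ≈ 0.901000
step 5 [2.5y] bond c/2=1/40: DF=(100639/100000 − 1/40·(0.988900+0.956400+0.935700+0.901000))/(1+1/40) = 556/625 ≈ 0.889600
step 6 [3y] zero: DF = P = 211/250 ≈ 0.844000
step 7 [3.5y] bond c/2=21/800: DF=(1545091/1600000 − 21/800·(0.988900+0.956400+0.935700+0.901000+0.889600+0.844000))/(1+21/800) = 7999/10000 ≈ 0.799900
step 8 [4y] zero: DF = P = 7887/10000 ≈ 0.788700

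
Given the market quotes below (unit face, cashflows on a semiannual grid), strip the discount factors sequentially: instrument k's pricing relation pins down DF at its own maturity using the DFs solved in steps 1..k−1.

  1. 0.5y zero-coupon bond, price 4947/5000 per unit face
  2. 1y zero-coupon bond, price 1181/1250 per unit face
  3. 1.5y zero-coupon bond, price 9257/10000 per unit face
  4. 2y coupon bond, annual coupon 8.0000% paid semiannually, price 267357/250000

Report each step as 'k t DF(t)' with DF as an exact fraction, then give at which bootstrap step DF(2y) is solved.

step 1 [0.5y] zero: DF = P = 4947/5000 ≈ 0.989400
step 2 [1y] zero: DF = P = 1181/1250 ≈ 0.944800
step 3 [1.5y] zero: DF = P = 9257/10000 ≈ 0.925700
step 4 [2y] bond c/2=1/25: DF=(267357/250000 − 1/25·(0.989400+0.944800+0.925700))/(1+1/25) = 9183/10000 ≈ 0.918300

1 1/2 4947/5000
2 1 1181/1250
3 3/2 9257/10000
4 2 9183/10000
DF(2y) is solved at step 4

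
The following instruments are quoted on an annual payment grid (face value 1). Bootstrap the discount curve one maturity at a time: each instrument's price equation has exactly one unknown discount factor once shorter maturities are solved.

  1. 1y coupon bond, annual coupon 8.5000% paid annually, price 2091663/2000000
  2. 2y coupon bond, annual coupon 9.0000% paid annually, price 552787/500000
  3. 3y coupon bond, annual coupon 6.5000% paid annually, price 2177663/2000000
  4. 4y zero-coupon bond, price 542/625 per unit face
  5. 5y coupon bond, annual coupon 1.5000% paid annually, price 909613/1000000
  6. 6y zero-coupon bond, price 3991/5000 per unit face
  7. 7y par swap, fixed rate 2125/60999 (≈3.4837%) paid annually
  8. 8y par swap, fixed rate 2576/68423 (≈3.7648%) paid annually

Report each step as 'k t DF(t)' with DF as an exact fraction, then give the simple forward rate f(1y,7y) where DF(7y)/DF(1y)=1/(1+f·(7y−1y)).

step 1 [1y] bond c/1=17/200: DF=(2091663/2000000 − 17/200·(0))/(1+17/200) = 9639/10000 ≈ 0.963900
step 2 [2y] bond c/1=9/100: DF=(552787/500000 − 9/100·(0.963900))/(1+9/100) = 9347/10000 ≈ 0.934700
step 3 [3y] bond c/1=13/200: DF=(2177663/2000000 − 13/200·(0.963900+0.934700))/(1+13/200) = 1813/2000 ≈ 0.906500
step 4 [4y] zero: DF = P = 542/625 ≈ 0.867200
step 5 [5y] bond c/1=3/200: DF=(909613/1000000 − 3/200·(0.963900+0.934700+0.906500+0.867200))/(1+3/200) = 8419/10000 ≈ 0.841900
step 6 [6y] zero: DF = P = 3991/5000 ≈ 0.798200
step 7 [7y] swap r/1=2125/60999: DF=(1 − 2125/60999·(0.963900+0.934700+0.906500+0.867200+0.841900+0.798200))/(1+2125/60999) = 63/80 ≈ 0.787500
step 8 [8y] swap r/1=2576/68423: DF=(1 − 2576/68423·(0.963900+0.934700+0.906500+0.867200+0.841900+0.798200+0.787500))/(1+2576/68423) = 464/625 ≈ 0.742400

1 1 9639/10000
2 2 9347/10000
3 3 1813/2000
4 4 542/625
5 5 8419/10000
6 6 3991/5000
7 7 63/80
8 8 464/625
f(1y,7y) = ((9639/10000)/(63/80) − 1)/(6) = 14/375 ≈ 3.7333%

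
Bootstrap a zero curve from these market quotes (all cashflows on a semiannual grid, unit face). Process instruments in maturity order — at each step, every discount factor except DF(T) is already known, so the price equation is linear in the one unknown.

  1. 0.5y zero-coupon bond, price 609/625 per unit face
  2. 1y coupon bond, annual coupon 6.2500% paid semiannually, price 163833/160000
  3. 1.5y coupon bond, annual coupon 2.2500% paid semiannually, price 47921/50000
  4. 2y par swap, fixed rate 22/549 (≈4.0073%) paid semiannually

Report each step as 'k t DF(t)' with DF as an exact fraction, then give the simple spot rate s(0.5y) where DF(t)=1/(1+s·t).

step 1 [0.5y] zero: DF = P = 609/625 ≈ 0.974400
step 2 [1y] bond c/2=1/32: DF=(163833/160000 − 1/32·(0.974400))/(1+1/32) = 4817/5000 ≈ 0.963400
step 3 [1.5y] bond c/2=9/800: DF=(47921/50000 − 9/800·(0.974400+0.963400))/(1+9/800) = 4631/5000 ≈ 0.926200
step 4 [2y] swap r/2=11/549: DF=(1 − 11/549·(0.974400+0.963400+0.926200))/(1+11/549) = 9241/10000 ≈ 0.924100

1 1/2 609/625
2 1 4817/5000
3 3/2 4631/5000
4 2 9241/10000
s(0.5y) = (1/(609/625) − 1)/(1/2) = 32/609 ≈ 5.2545%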